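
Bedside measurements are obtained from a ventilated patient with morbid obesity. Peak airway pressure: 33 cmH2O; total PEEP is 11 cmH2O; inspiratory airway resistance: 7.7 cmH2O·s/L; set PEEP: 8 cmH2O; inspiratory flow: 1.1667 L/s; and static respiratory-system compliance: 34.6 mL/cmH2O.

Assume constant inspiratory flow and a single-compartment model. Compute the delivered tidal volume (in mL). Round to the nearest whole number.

450

Total PEEP = 11 cmH2O (set 8 + intrinsic 3); this is the baseline alveolar pressure.
Equation of motion (constant flow): PIP = Vt/C + R·V̇ + PEEP.
Vt/C = PIP − R·V̇ − PEEP = 33 − 8.984 − 11 = 13.016 cmH2O.
Vt = C × 13.016 = 34.6 × 13.016 = 450.35 mL.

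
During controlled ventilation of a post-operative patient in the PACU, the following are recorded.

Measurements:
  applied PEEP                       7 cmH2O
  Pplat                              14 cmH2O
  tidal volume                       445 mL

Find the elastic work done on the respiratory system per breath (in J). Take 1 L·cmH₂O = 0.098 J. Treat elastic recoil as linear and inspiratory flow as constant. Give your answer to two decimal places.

0.15

Elastic work ≈ ½ × (Pplat − PEEP) × Vt = 0.5 × (14 − 7) × 0.445 L = 0.5 × 7.0 × 0.445 = 1.558 L·cmH2O.
× 0.098 J/(L·cmH2O) → 0.1527 J.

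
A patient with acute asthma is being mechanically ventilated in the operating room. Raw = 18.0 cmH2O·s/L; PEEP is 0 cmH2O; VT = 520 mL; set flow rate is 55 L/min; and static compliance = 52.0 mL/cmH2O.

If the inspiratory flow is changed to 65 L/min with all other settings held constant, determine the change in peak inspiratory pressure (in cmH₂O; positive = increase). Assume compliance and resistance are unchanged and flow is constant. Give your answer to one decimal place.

Flow: 55 L/min ÷ 60 = 0.9167 L/s.
New flow: 65 L/min ÷ 60 = 1.0833 L/s.
PIP = Vt/C + R·V̇ + PEEP (constant-flow equation of motion).
Only the resistive term changes: ΔPIP = R × ΔV̇ = 18.0 × (1.0833 − 0.9167) = 18.0 × 0.1666 = 2.999 cmH2O.

3.0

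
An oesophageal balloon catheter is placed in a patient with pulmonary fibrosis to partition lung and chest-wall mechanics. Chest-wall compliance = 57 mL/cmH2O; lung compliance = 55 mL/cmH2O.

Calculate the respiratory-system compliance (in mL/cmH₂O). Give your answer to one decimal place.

28.0

Lung and chest wall are elastances in series: 1/Crs = 1/CL + 1/Ccw.
1/Crs = 1/55 + 1/57 = 0.03573.
Crs = 27.988 mL/cmH2O.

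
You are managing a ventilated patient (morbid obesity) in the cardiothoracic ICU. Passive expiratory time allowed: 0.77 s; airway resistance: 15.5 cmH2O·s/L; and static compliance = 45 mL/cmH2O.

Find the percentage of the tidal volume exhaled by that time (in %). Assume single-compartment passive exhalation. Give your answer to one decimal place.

66.8

τ = R × C = 15.5 × 45 mL/cmH2O = 15.5 × 0.045 L/cmH2O = 0.6975 s.
Passive exhalation: V(t)/V₀ = e^(−t/τ) = e^(−0.77/0.6975) = 0.3316.
Fraction exhaled = 1 − 0.3316 = 0.6684 → 66.84%.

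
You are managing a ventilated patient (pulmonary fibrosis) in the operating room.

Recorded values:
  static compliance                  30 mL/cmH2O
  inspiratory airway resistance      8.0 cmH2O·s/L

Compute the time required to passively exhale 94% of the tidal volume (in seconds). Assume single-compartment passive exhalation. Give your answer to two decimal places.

0.68

τ = R × C = 8.0 × 30 mL/cmH2O = 8.0 × 0.030 L/cmH2O = 0.24 s.
Exhaled fraction f = 1 − e^(−t/τ) → t = −τ·ln(1 − f) = −0.24·ln(0.06) = 0.6752 s.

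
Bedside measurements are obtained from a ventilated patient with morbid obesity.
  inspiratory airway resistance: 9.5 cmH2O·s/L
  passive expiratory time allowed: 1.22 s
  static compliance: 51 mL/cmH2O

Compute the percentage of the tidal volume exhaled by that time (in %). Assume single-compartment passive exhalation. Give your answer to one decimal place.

91.9

τ = R × C = 9.5 × 51 mL/cmH2O = 9.5 × 0.051 L/cmH2O = 0.4845 s.
Passive exhalation: V(t)/V₀ = e^(−t/τ) = e^(−1.22/0.4845) = 0.08062.
Fraction exhaled = 1 − 0.08062 = 0.9194 → 91.94%.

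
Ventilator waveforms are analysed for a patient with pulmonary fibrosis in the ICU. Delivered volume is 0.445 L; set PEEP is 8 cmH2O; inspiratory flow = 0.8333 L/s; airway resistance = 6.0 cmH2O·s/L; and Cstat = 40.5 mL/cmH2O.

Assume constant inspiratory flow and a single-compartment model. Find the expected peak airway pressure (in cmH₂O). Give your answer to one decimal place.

Equation of motion (constant flow): PIP = Vt/C + R·V̇ + PEEP.
PIP = 445/40.5 + 6.0×0.8333 + 8 = 10.988 + 5.0 + 8 = 23.988 cmH2O.

24.0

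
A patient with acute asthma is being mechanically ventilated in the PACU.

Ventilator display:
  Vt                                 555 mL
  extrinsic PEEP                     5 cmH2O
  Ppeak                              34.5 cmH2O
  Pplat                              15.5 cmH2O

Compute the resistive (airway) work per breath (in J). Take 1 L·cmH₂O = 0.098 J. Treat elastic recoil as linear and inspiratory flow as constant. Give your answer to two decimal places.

With constant inspiratory flow the resistive pressure is constant at PIP − Pplat = 34.5 − 15.5 = 19.0 cmH2O, so resistive work = 19.0 × 0.555 = 10.545 L·cmH2O.
× 0.098 J/(L·cmH2O) → 1.033 J.

1.03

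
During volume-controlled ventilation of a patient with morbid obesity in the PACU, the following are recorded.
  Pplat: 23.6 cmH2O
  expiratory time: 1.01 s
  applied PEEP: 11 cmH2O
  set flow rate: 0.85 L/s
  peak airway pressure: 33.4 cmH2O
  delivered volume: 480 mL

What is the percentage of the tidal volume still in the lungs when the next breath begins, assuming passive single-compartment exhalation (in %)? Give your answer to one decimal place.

R = (PIP − Pplat)/V̇ = (33.4 − 23.6) / 0.85 = 9.8/0.85 = 11.529 cmH2O·s/L.
C = Vt/(Pplat − PEEP) = 480.0 / (23.6 − 11) = 480.0/12.6 = 38.095 mL/cmH2O.
τ = R × C = 11.529 × 0.0381 L/cmH2O = 0.4393 s.
Fraction remaining at end-expiration = e^(−Te/τ) = e^(−1.01/0.4393) = 0.1003 → 10.03%.

10.0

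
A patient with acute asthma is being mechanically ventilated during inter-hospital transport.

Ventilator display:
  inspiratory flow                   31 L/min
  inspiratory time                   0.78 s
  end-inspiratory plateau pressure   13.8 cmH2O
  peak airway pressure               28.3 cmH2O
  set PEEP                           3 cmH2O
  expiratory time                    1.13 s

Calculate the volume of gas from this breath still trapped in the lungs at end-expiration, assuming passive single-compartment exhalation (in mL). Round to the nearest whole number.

Flow: 31 L/min ÷ 60 = 0.5167 L/s.
Vt = flow × Ti = 0.5167 L/s × 0.78 s × 1000 mL/L = 403.03 mL.
R = (PIP − Pplat)/V̇ = (28.3 − 13.8) / 0.5167 = 14.5/0.5167 = 28.063 cmH2O·s/L.
C = Vt/(Pplat − PEEP) = 403.03 / (13.8 − 3) = 403.03/10.8 = 37.318 mL/cmH2O.
τ = R × C = 28.063 × 0.03732 L/cmH2O = 1.047 s.
Fraction remaining = e^(−Te/τ) = e^(−1.13/1.047) = 0.3398.
Trapped volume = 403.03 × 0.3398 = 136.95 mL.

137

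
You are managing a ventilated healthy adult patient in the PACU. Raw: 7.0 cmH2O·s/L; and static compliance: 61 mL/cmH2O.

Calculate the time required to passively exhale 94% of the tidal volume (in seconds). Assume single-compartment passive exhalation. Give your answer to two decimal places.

1.20

τ = R × C = 7.0 × 61 mL/cmH2O = 7.0 × 0.061 L/cmH2O = 0.427 s.
Exhaled fraction f = 1 − e^(−t/τ) → t = −τ·ln(1 − f) = −0.427·ln(0.06) = 1.201 s.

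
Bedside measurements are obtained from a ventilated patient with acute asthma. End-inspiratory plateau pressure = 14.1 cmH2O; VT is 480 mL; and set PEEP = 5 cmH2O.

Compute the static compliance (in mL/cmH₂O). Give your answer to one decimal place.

52.7

Cstat = Vt / (Pplat − PEEP) = 480 / (14.1 − 5) = 480 / 9.1 = 52.747 mL/cmH2O.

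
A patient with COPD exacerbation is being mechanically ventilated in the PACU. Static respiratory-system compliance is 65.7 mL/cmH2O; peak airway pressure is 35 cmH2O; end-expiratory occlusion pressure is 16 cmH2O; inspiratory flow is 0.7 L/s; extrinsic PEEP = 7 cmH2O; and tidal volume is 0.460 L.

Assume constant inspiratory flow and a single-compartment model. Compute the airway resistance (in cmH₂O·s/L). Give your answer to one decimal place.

17.1

Total PEEP = 16 cmH2O (set 7 + intrinsic 9); this is the baseline alveolar pressure.
Equation of motion (constant flow): PIP = Vt/C + R·V̇ + PEEP.
R·V̇ = PIP − Vt/C − PEEP = 35 − 460/65.7 − 16 = 35 − 7.002 − 16 = 11.998 cmH2O.
R = 11.998 / 0.7 = 17.14 cmH2O·s/L.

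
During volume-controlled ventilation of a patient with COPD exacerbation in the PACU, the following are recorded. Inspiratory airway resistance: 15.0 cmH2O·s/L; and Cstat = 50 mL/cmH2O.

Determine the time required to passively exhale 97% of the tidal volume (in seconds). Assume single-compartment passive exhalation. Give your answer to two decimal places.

2.63

τ = R × C = 15.0 × 50 mL/cmH2O = 15.0 × 0.050 L/cmH2O = 0.75 s.
Exhaled fraction f = 1 − e^(−t/τ) → t = −τ·ln(1 − f) = −0.75·ln(0.03) = 2.63 s.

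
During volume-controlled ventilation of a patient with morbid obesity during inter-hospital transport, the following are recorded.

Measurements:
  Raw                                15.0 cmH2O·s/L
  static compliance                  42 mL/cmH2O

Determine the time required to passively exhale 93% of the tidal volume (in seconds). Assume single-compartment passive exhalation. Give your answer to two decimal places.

τ = R × C = 15.0 × 42 mL/cmH2O = 15.0 × 0.042 L/cmH2O = 0.63 s.
Exhaled fraction f = 1 − e^(−t/τ) → t = −τ·ln(1 − f) = −0.63·ln(0.07) = 1.675 s.

1.68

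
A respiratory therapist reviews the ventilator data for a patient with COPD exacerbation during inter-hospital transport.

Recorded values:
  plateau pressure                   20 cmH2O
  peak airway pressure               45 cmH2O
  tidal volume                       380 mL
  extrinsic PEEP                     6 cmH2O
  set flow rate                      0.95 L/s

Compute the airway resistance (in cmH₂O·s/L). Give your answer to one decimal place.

26.3

Raw = (PIP − Pplat) / flow = (45 − 20) / 0.95 = 25.0 / 0.95 = 26.316 cmH2O·s/L.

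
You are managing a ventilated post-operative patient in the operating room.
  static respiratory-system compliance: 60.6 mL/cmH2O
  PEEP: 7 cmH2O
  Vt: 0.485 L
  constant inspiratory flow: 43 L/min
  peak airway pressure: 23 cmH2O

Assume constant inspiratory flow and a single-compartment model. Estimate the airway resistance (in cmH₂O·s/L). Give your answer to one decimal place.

Flow: 43 L/min ÷ 60 = 0.7167 L/s.
Equation of motion (constant flow): PIP = Vt/C + R·V̇ + PEEP.
R·V̇ = PIP − Vt/C − PEEP = 23 − 485/60.6 − 7 = 23 − 8.003 − 7 = 7.997 cmH2O.
R = 7.997 / 0.7167 = 11.158 cmH2O·s/L.

11.2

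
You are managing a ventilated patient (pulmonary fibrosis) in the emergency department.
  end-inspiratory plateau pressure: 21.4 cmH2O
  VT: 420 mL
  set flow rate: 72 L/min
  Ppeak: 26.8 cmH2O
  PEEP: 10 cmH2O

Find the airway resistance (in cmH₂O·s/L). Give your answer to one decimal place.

Flow: 72 L/min ÷ 60 = 1.2 L/s.
Raw = (PIP − Pplat) / flow = (26.8 − 21.4) / 1.2 = 5.4 / 1.2 = 4.5 cmH2O·s/L.

4.5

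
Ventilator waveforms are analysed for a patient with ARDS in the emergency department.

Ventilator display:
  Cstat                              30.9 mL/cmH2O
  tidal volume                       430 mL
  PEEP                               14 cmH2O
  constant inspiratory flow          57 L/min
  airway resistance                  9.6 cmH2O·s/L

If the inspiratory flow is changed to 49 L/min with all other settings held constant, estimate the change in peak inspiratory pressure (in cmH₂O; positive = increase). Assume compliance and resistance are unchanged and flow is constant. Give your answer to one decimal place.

Flow: 57 L/min ÷ 60 = 0.95 L/s.
New flow: 49 L/min ÷ 60 = 0.8167 L/s.
PIP = Vt/C + R·V̇ + PEEP (constant-flow equation of motion).
Only the resistive term changes: ΔPIP = R × ΔV̇ = 9.6 × (0.8167 − 0.95) = 9.6 × -0.1333 = -1.28 cmH2O.

-1.3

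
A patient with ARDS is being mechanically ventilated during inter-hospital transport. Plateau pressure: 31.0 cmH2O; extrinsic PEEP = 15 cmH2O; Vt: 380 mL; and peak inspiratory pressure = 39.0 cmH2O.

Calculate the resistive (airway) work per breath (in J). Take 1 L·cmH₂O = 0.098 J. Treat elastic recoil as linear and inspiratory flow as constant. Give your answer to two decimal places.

0.30

With constant inspiratory flow the resistive pressure is constant at PIP − Pplat = 39.0 − 31.0 = 8.0 cmH2O, so resistive work = 8.0 × 0.380 = 3.04 L·cmH2O.
× 0.098 J/(L·cmH2O) → 0.2979 J.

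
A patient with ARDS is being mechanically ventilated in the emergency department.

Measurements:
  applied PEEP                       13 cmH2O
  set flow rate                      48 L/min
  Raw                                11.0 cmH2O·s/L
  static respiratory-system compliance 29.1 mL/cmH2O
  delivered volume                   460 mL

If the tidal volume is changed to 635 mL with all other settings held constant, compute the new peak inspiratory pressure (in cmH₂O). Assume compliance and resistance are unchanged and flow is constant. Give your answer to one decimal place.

43.6

Flow: 48 L/min ÷ 60 = 0.8 L/s.
PIP = Vt/C + R·V̇ + PEEP (constant-flow equation of motion).
Only the elastic term changes: ΔPIP = ΔVt / C = (635 − 460) / 29.1 = 6.014 cmH2O.
Original PIP = 460/29.1 + 11.0×0.8 + 13 = 37.608 cmH2O; new PIP = 37.608 + (6.014) = 43.622 cmH2O.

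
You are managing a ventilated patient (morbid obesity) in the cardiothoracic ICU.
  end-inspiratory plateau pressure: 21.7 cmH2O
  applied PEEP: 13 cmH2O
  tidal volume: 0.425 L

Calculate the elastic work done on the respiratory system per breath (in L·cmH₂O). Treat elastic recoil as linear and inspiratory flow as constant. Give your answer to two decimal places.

Elastic work ≈ ½ × (Pplat − PEEP) × Vt = 0.5 × (21.7 − 13) × 0.425 L = 0.5 × 8.7 × 0.425 = 1.849 L·cmH2O.

1.85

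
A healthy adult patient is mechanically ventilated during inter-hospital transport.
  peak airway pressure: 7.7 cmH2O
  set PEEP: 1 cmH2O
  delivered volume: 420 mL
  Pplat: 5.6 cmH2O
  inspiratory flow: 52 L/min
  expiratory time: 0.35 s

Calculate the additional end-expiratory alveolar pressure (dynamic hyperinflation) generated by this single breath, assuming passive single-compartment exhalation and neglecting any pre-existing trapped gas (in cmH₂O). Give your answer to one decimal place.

0.9

Flow: 52 L/min ÷ 60 = 0.8667 L/s.
R = (PIP − Pplat)/V̇ = (7.7 − 5.6) / 0.8667 = 2.1/0.8667 = 2.423 cmH2O·s/L.
C = Vt/(Pplat − PEEP) = 420.0 / (5.6 − 1) = 420.0/4.6 = 91.304 mL/cmH2O.
τ = R × C = 2.423 × 0.0913 L/cmH2O = 0.2212 s.
Fraction remaining = e^(−Te/τ) = e^(−0.35/0.2212) = 0.2055; trapped volume = 420.0 × 0.2055 = 86.31 mL.
Additional alveolar pressure from trapping ≈ V_trapped / C = 86.31 / 91.304 = 0.9453 cmH2O.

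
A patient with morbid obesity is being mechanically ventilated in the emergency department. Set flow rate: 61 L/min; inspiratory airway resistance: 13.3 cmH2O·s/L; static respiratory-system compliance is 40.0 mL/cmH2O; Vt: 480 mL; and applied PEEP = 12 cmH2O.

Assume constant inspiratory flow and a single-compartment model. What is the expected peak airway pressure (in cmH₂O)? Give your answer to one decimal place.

37.5

Flow: 61 L/min ÷ 60 = 1.0167 L/s.
Equation of motion (constant flow): PIP = Vt/C + R·V̇ + PEEP.
PIP = 480/40.0 + 13.3×1.0167 + 12 = 12.0 + 13.522 + 12 = 37.522 cmH2O.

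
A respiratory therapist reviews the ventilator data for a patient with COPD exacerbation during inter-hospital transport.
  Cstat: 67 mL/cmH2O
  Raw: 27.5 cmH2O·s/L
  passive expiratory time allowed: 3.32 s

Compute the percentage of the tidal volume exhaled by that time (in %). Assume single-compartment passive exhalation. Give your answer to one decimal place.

τ = R × C = 27.5 × 67 mL/cmH2O = 27.5 × 0.067 L/cmH2O = 1.843 s.
Passive exhalation: V(t)/V₀ = e^(−t/τ) = e^(−3.32/1.843) = 0.1651.
Fraction exhaled = 1 − 0.1651 = 0.8349 → 83.49%.

83.5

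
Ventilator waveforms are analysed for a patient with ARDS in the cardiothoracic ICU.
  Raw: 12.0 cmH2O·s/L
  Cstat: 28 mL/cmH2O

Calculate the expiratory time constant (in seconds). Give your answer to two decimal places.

τ = R × C = 12.0 × 28 mL/cmH2O = 12.0 × 0.028 L/cmH2O = 0.336 s.

0.34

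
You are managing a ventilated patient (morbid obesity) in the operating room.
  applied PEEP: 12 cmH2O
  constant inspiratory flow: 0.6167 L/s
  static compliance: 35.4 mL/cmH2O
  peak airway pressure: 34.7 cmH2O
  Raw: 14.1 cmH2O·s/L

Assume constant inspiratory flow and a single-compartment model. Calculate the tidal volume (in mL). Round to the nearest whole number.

496

Equation of motion (constant flow): PIP = Vt/C + R·V̇ + PEEP.
Vt/C = PIP − R·V̇ − PEEP = 34.7 − 8.695 − 12 = 14.005 cmH2O.
Vt = C × 14.005 = 35.4 × 14.005 = 495.78 mL.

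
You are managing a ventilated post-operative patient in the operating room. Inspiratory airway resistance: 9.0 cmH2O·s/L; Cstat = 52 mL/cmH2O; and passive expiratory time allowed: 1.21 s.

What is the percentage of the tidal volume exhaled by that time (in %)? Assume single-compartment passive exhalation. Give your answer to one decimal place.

τ = R × C = 9.0 × 52 mL/cmH2O = 9.0 × 0.052 L/cmH2O = 0.468 s.
Passive exhalation: V(t)/V₀ = e^(−t/τ) = e^(−1.21/0.468) = 0.07536.
Fraction exhaled = 1 − 0.07536 = 0.9246 → 92.46%.

92.5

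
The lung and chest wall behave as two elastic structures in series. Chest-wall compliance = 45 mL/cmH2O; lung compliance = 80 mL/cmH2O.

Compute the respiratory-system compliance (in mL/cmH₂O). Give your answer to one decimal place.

28.8

Lung and chest wall are elastances in series: 1/Crs = 1/CL + 1/Ccw.
1/Crs = 1/80 + 1/45 = 0.03472.
Crs = 28.802 mL/cmH2O.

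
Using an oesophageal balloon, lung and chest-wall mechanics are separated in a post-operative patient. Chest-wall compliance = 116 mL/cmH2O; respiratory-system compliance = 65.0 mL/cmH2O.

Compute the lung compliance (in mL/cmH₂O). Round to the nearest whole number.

148

1/CL = 1/Crs − 1/Ccw.
1/CL = 1/65.0 − 1/116 = 0.006764.
CL = 147.84 mL/cmH2O.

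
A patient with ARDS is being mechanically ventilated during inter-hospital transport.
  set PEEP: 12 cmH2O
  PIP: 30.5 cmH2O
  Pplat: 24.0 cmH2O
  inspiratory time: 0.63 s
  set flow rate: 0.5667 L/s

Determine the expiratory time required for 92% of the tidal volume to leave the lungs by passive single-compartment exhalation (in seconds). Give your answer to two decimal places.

Vt = flow × Ti = 0.5667 L/s × 0.63 s × 1000 mL/L = 357.02 mL.
R = (PIP − Pplat)/V̇ = (30.5 − 24.0) / 0.5667 = 6.5/0.5667 = 11.47 cmH2O·s/L.
C = Vt/(Pplat − PEEP) = 357.02 / (24.0 − 12) = 357.02/12.0 = 29.752 mL/cmH2O.
τ = R × C = 11.47 × 0.02975 L/cmH2O = 0.3412 s.
t = −τ·ln(1 − 0.92) = −0.3412·ln(0.08) = 0.8618 s.

0.86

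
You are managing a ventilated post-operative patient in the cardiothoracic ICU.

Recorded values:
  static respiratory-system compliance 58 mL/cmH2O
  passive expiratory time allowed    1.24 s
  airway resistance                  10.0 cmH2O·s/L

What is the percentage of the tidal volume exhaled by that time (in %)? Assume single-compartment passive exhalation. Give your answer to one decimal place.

τ = R × C = 10.0 × 58 mL/cmH2O = 10.0 × 0.058 L/cmH2O = 0.58 s.
Passive exhalation: V(t)/V₀ = e^(−t/τ) = e^(−1.24/0.58) = 0.1179.
Fraction exhaled = 1 − 0.1179 = 0.8821 → 88.21%.

88.2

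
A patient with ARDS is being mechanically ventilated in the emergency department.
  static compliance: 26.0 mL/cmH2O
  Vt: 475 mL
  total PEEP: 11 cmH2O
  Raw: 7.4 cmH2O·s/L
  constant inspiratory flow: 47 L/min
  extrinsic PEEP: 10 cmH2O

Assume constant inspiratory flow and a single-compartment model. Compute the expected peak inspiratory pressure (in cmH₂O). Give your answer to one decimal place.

35.1

Flow: 47 L/min ÷ 60 = 0.7833 L/s.
Total PEEP = 11 cmH2O (set 10 + intrinsic 1); this is the baseline alveolar pressure.
Equation of motion (constant flow): PIP = Vt/C + R·V̇ + PEEP.
PIP = 475/26.0 + 7.4×0.7833 + 11 = 18.269 + 5.796 + 11 = 35.065 cmH2O.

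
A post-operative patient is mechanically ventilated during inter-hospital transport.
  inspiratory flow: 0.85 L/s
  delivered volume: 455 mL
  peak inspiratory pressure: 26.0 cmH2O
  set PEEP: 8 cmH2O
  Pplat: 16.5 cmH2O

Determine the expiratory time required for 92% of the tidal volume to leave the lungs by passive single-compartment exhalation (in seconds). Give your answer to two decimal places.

1.51

R = (PIP − Pplat)/V̇ = (26.0 − 16.5) / 0.85 = 9.5/0.85 = 11.176 cmH2O·s/L.
C = Vt/(Pplat − PEEP) = 455.0 / (16.5 − 8) = 455.0/8.5 = 53.529 mL/cmH2O.
τ = R × C = 11.176 × 0.05353 L/cmH2O = 0.5983 s.
t = −τ·ln(1 − 0.92) = −0.5983·ln(0.08) = 1.511 s.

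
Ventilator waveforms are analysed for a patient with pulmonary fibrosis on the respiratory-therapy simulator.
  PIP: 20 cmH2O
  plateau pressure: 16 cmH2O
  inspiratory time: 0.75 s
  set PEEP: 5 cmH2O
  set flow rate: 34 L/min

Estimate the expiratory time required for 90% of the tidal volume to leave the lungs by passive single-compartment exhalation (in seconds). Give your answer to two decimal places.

Flow: 34 L/min ÷ 60 = 0.5667 L/s.
Vt = flow × Ti = 0.5667 L/s × 0.75 s × 1000 mL/L = 425.03 mL.
R = (PIP − Pplat)/V̇ = (20 − 16) / 0.5667 = 4.0/0.5667 = 7.058 cmH2O·s/L.
C = Vt/(Pplat − PEEP) = 425.03 / (16 − 5) = 425.03/11.0 = 38.639 mL/cmH2O.
τ = R × C = 7.058 × 0.03864 L/cmH2O = 0.2727 s.
t = −τ·ln(1 − 0.90) = −0.2727·ln(0.1) = 0.6279 s.

0.63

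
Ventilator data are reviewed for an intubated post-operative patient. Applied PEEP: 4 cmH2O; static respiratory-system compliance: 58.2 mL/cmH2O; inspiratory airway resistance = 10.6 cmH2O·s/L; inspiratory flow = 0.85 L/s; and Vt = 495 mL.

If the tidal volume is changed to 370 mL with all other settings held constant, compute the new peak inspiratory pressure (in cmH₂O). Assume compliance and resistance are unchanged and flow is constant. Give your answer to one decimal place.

19.4

PIP = Vt/C + R·V̇ + PEEP (constant-flow equation of motion).
Only the elastic term changes: ΔPIP = ΔVt / C = (370 − 495) / 58.2 = -2.148 cmH2O.
Original PIP = 495/58.2 + 10.6×0.85 + 4 = 21.515 cmH2O; new PIP = 21.515 + (-2.148) = 19.367 cmH2O.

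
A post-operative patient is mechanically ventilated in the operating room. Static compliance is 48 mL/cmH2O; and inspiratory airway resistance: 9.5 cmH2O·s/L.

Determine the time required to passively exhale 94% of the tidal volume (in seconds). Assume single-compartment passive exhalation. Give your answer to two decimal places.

τ = R × C = 9.5 × 48 mL/cmH2O = 9.5 × 0.048 L/cmH2O = 0.456 s.
Exhaled fraction f = 1 − e^(−t/τ) → t = −τ·ln(1 − f) = −0.456·ln(0.06) = 1.283 s.

1.28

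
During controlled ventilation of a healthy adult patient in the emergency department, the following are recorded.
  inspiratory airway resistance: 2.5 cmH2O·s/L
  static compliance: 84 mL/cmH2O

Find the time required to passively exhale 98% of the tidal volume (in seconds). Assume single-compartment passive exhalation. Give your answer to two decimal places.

0.82

τ = R × C = 2.5 × 84 mL/cmH2O = 2.5 × 0.084 L/cmH2O = 0.21 s.
Exhaled fraction f = 1 − e^(−t/τ) → t = −τ·ln(1 − f) = −0.21·ln(0.02) = 0.8215 s.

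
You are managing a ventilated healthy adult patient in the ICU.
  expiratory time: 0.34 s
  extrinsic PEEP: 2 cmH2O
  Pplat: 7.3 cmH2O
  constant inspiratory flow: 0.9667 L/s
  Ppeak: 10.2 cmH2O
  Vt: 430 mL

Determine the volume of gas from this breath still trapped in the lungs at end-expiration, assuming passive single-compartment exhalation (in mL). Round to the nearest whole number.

R = (PIP − Pplat)/V̇ = (10.2 − 7.3) / 0.9667 = 2.9/0.9667 = 3.0 cmH2O·s/L.
C = Vt/(Pplat − PEEP) = 430.0 / (7.3 − 2) = 430.0/5.3 = 81.132 mL/cmH2O.
τ = R × C = 3.0 × 0.08113 L/cmH2O = 0.2434 s.
Fraction remaining = e^(−Te/τ) = e^(−0.34/0.2434) = 0.2474.
Trapped volume = 430.0 × 0.2474 = 106.38 mL.

106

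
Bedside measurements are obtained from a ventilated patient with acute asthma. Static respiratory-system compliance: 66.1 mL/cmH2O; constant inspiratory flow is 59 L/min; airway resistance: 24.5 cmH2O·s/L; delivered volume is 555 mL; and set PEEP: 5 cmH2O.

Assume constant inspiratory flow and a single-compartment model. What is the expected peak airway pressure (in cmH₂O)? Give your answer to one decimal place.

Flow: 59 L/min ÷ 60 = 0.9833 L/s.
Equation of motion (constant flow): PIP = Vt/C + R·V̇ + PEEP.
PIP = 555/66.1 + 24.5×0.9833 + 5 = 8.396 + 24.091 + 5 = 37.487 cmH2O.

37.5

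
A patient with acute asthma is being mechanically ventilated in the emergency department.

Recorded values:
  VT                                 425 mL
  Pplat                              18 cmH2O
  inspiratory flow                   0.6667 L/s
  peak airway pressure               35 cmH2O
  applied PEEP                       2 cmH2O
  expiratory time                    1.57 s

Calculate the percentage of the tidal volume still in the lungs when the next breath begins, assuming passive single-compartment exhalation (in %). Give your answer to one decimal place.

9.8

R = (PIP − Pplat)/V̇ = (35 − 18) / 0.6667 = 17.0/0.6667 = 25.499 cmH2O·s/L.
C = Vt/(Pplat − PEEP) = 425.0 / (18 − 2) = 425.0/16.0 = 26.563 mL/cmH2O.
τ = R × C = 25.499 × 0.02656 L/cmH2O = 0.6773 s.
Fraction remaining at end-expiration = e^(−Te/τ) = e^(−1.57/0.6773) = 0.09847 → 9.847%.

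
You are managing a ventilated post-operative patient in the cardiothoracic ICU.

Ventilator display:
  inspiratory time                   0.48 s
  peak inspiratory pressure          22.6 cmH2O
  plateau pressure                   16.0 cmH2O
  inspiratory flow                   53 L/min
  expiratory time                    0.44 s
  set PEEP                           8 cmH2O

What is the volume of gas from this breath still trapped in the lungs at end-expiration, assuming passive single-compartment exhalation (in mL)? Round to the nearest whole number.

140

Flow: 53 L/min ÷ 60 = 0.8833 L/s.
Vt = flow × Ti = 0.8833 L/s × 0.48 s × 1000 mL/L = 423.98 mL.
R = (PIP − Pplat)/V̇ = (22.6 − 16.0) / 0.8833 = 6.6/0.8833 = 7.472 cmH2O·s/L.
C = Vt/(Pplat − PEEP) = 423.98 / (16.0 − 8) = 423.98/8.0 = 52.998 mL/cmH2O.
τ = R × C = 7.472 × 0.053 L/cmH2O = 0.396 s.
Fraction remaining = e^(−Te/τ) = e^(−0.44/0.396) = 0.3292.
Trapped volume = 423.98 × 0.3292 = 139.57 mL.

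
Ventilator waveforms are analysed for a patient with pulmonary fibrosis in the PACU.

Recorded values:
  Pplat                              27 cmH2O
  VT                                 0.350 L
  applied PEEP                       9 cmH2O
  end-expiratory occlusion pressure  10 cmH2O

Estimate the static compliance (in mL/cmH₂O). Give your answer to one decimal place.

20.6

End-expiratory occlusion gives total PEEP = 10 cmH2O (intrinsic PEEP = 10 − 9 = 1). Use total PEEP for the elastic gradient.
Cstat = Vt / (Pplat − PEEPtotal) = 350 / (27 − 10) = 350 / 17.0 = 20.588 mL/cmH2O.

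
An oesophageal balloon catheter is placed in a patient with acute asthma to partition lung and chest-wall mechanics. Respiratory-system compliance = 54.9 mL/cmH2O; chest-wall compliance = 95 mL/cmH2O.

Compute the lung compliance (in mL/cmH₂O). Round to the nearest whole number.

1/CL = 1/Crs − 1/Ccw.
1/CL = 1/54.9 − 1/95 = 0.007689.
CL = 130.06 mL/cmH2O.

130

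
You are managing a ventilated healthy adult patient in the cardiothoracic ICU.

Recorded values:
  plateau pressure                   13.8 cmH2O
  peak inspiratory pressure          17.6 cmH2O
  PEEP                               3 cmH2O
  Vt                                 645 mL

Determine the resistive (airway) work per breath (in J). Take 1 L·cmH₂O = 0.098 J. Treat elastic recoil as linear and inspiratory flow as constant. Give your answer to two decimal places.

With constant inspiratory flow the resistive pressure is constant at PIP − Pplat = 17.6 − 13.8 = 3.8 cmH2O, so resistive work = 3.8 × 0.645 = 2.451 L·cmH2O.
× 0.098 J/(L·cmH2O) → 0.2402 J.

0.24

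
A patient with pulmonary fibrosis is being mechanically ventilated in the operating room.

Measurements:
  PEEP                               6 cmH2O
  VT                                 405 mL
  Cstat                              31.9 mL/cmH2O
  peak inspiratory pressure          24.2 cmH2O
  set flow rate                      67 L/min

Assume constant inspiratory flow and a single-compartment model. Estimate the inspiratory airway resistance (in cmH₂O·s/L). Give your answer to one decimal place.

4.9

Flow: 67 L/min ÷ 60 = 1.1167 L/s.
Equation of motion (constant flow): PIP = Vt/C + R·V̇ + PEEP.
R·V̇ = PIP − Vt/C − PEEP = 24.2 − 405/31.9 − 6 = 24.2 − 12.696 − 6 = 5.504 cmH2O.
R = 5.504 / 1.1167 = 4.929 cmH2O·s/L.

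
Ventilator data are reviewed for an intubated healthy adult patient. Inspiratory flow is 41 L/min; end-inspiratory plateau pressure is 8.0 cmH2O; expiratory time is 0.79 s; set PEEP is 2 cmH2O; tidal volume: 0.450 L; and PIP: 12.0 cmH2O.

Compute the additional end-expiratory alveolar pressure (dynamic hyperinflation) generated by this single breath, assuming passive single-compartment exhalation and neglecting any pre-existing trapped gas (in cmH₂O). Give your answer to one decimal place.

1.0

Flow: 41 L/min ÷ 60 = 0.6833 L/s.
R = (PIP − Pplat)/V̇ = (12.0 − 8.0) / 0.6833 = 4.0/0.6833 = 5.854 cmH2O·s/L.
C = Vt/(Pplat − PEEP) = 450.0 / (8.0 − 2) = 450.0/6.0 = 75.0 mL/cmH2O.
τ = R × C = 5.854 × 0.075 L/cmH2O = 0.4391 s.
Fraction remaining = e^(−Te/τ) = e^(−0.79/0.4391) = 0.1654; trapped volume = 450.0 × 0.1654 = 74.43 mL.
Additional alveolar pressure from trapping ≈ V_trapped / C = 74.43 / 75.0 = 0.9924 cmH2O.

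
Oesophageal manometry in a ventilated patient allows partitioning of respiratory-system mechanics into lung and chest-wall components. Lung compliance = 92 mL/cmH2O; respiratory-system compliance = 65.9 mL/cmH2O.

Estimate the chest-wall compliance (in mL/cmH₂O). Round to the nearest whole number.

1/Ccw = 1/Crs − 1/CL.
1/Ccw = 1/65.9 − 1/92 = 0.004305.
Ccw = 232.29 mL/cmH2O.

232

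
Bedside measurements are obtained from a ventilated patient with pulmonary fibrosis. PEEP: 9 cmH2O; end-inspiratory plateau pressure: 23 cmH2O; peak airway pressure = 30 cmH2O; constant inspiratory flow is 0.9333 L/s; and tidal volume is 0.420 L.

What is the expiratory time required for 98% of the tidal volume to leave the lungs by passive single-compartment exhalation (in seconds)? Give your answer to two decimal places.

R = (PIP − Pplat)/V̇ = (30 − 23) / 0.9333 = 7.0/0.9333 = 7.5 cmH2O·s/L.
C = Vt/(Pplat − PEEP) = 420.0 / (23 − 9) = 420.0/14.0 = 30.0 mL/cmH2O.
τ = R × C = 7.5 × 0.03 L/cmH2O = 0.225 s.
t = −τ·ln(1 − 0.98) = −0.225·ln(0.02) = 0.8802 s.

0.88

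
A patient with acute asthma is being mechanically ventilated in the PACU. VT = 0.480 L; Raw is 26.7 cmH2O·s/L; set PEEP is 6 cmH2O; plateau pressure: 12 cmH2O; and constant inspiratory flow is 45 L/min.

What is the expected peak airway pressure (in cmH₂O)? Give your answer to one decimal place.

Flow: 45 L/min ÷ 60 = 0.75 L/s.
PIP = Pplat + Raw × flow = 12 + 26.7 × 0.75 = 12 + 20.025 = 32.025 cmH2O.

32.0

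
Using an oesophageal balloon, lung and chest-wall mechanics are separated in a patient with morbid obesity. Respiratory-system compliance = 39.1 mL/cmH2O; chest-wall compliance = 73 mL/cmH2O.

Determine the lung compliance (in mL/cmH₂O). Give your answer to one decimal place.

1/CL = 1/Crs − 1/Ccw.
1/CL = 1/39.1 − 1/73 = 0.01188.
CL = 84.175 mL/cmH2O.

84.2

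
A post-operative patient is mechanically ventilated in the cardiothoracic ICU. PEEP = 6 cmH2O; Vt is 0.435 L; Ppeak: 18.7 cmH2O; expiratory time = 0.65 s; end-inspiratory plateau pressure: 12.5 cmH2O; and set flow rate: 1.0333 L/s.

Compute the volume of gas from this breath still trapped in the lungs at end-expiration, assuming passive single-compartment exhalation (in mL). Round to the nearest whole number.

86

R = (PIP − Pplat)/V̇ = (18.7 − 12.5) / 1.0333 = 6.2/1.0333 = 6.0 cmH2O·s/L.
C = Vt/(Pplat − PEEP) = 435.0 / (12.5 − 6) = 435.0/6.5 = 66.923 mL/cmH2O.
τ = R × C = 6.0 × 0.06692 L/cmH2O = 0.4015 s.
Fraction remaining = e^(−Te/τ) = e^(−0.65/0.4015) = 0.1981.
Trapped volume = 435.0 × 0.1981 = 86.174 mL.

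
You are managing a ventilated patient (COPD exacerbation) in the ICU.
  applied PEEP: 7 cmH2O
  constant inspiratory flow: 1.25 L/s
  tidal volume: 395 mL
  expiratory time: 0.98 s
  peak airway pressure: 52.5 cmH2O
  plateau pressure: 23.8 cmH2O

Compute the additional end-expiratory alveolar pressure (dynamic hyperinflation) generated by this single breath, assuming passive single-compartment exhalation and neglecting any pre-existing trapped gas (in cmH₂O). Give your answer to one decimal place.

R = (PIP − Pplat)/V̇ = (52.5 − 23.8) / 1.25 = 28.7/1.25 = 22.96 cmH2O·s/L.
C = Vt/(Pplat − PEEP) = 395.0 / (23.8 − 7) = 395.0/16.8 = 23.512 mL/cmH2O.
τ = R × C = 22.96 × 0.02351 L/cmH2O = 0.5398 s.
Fraction remaining = e^(−Te/τ) = e^(−0.98/0.5398) = 0.1628; trapped volume = 395.0 × 0.1628 = 64.306 mL.
Additional alveolar pressure from trapping ≈ V_trapped / C = 64.306 / 23.512 = 2.735 cmH2O.

2.7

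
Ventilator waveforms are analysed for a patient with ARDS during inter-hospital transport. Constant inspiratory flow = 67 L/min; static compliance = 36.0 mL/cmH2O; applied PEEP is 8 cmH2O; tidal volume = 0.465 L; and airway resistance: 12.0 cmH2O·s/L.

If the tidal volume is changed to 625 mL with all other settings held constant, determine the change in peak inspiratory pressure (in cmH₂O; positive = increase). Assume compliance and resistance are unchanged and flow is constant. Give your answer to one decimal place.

PIP = Vt/C + R·V̇ + PEEP (constant-flow equation of motion).
Only the elastic term changes: ΔPIP = ΔVt / C = (625 − 465) / 36.0 = 4.444 cmH2O.

4.4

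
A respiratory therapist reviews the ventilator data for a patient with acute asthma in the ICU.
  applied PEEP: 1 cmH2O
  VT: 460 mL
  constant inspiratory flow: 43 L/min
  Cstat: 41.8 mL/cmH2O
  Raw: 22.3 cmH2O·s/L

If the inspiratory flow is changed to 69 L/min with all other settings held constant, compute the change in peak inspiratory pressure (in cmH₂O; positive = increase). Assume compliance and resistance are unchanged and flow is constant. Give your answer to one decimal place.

9.7

Flow: 43 L/min ÷ 60 = 0.7167 L/s.
New flow: 69 L/min ÷ 60 = 1.15 L/s.
PIP = Vt/C + R·V̇ + PEEP (constant-flow equation of motion).
Only the resistive term changes: ΔPIP = R × ΔV̇ = 22.3 × (1.15 − 0.7167) = 22.3 × 0.4333 = 9.663 cmH2O.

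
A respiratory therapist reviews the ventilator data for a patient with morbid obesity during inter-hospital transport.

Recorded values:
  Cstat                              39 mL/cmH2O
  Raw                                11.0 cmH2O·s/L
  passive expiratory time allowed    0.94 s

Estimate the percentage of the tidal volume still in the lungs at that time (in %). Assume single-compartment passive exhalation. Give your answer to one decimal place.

τ = R × C = 11.0 × 39 mL/cmH2O = 11.0 × 0.039 L/cmH2O = 0.429 s.
Passive exhalation: V(t)/V₀ = e^(−t/τ) = e^(−0.94/0.429) = 0.1118.
Fraction remaining = 0.1118 → 11.18%.

11.2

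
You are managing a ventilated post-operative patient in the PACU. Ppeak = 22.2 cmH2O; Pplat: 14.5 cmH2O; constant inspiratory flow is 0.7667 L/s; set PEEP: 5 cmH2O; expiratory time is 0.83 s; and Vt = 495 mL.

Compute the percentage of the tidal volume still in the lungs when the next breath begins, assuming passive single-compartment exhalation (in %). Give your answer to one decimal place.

20.5

R = (PIP − Pplat)/V̇ = (22.2 − 14.5) / 0.7667 = 7.7/0.7667 = 10.043 cmH2O·s/L.
C = Vt/(Pplat − PEEP) = 495.0 / (14.5 − 5) = 495.0/9.5 = 52.105 mL/cmH2O.
τ = R × C = 10.043 × 0.05211 L/cmH2O = 0.5233 s.
Fraction remaining at end-expiration = e^(−Te/τ) = e^(−0.83/0.5233) = 0.2047 → 20.47%.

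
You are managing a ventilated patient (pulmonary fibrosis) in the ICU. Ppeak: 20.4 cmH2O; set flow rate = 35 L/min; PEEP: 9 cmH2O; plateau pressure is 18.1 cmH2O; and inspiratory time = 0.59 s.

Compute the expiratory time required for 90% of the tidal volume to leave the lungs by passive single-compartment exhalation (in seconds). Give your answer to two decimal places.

Flow: 35 L/min ÷ 60 = 0.5833 L/s.
Vt = flow × Ti = 0.5833 L/s × 0.59 s × 1000 mL/L = 344.15 mL.
R = (PIP − Pplat)/V̇ = (20.4 − 18.1) / 0.5833 = 2.3/0.5833 = 3.943 cmH2O·s/L.
C = Vt/(Pplat − PEEP) = 344.15 / (18.1 − 9) = 344.15/9.1 = 37.819 mL/cmH2O.
τ = R × C = 3.943 × 0.03782 L/cmH2O = 0.1491 s.
t = −τ·ln(1 − 0.90) = −0.1491·ln(0.1) = 0.3433 s.

0.34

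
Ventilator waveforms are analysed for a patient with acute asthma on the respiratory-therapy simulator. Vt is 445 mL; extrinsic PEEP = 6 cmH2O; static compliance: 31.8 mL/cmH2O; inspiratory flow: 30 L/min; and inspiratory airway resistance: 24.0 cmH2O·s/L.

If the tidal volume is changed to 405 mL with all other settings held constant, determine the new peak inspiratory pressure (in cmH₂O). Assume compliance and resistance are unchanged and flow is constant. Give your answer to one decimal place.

Flow: 30 L/min ÷ 60 = 0.5 L/s.
PIP = Vt/C + R·V̇ + PEEP (constant-flow equation of motion).
Only the elastic term changes: ΔPIP = ΔVt / C = (405 − 445) / 31.8 = -1.258 cmH2O.
Original PIP = 445/31.8 + 24.0×0.5 + 6 = 31.994 cmH2O; new PIP = 31.994 + (-1.258) = 30.736 cmH2O.

30.7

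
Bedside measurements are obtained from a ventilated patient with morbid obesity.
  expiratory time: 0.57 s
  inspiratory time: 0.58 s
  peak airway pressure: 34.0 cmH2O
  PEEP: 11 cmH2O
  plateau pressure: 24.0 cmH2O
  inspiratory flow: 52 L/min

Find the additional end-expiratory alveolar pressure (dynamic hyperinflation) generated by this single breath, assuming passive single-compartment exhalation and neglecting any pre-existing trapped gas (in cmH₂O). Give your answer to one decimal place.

3.6

Flow: 52 L/min ÷ 60 = 0.8667 L/s.
Vt = flow × Ti = 0.8667 L/s × 0.58 s × 1000 mL/L = 502.69 mL.
R = (PIP − Pplat)/V̇ = (34.0 − 24.0) / 0.8667 = 10.0/0.8667 = 11.538 cmH2O·s/L.
C = Vt/(Pplat − PEEP) = 502.69 / (24.0 − 11) = 502.69/13.0 = 38.668 mL/cmH2O.
τ = R × C = 11.538 × 0.03867 L/cmH2O = 0.4462 s.
Fraction remaining = e^(−Te/τ) = e^(−0.57/0.4462) = 0.2787; trapped volume = 502.69 × 0.2787 = 140.1 mL.
Additional alveolar pressure from trapping ≈ V_trapped / C = 140.1 / 38.668 = 3.623 cmH2O.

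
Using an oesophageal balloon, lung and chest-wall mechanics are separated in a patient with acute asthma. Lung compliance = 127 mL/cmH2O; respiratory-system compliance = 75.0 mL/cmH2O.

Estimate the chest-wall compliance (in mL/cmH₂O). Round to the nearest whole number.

1/Ccw = 1/Crs − 1/CL.
1/Ccw = 1/75.0 − 1/127 = 0.005459.
Ccw = 183.18 mL/cmH2O.

183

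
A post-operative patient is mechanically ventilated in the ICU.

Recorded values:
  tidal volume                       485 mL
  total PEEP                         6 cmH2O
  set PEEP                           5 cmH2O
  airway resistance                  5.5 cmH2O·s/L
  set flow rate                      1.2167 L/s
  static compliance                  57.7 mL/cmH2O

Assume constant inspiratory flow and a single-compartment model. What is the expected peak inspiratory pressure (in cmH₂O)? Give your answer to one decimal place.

Total PEEP = 6 cmH2O (set 5 + intrinsic 1); this is the baseline alveolar pressure.
Equation of motion (constant flow): PIP = Vt/C + R·V̇ + PEEP.
PIP = 485/57.7 + 5.5×1.2167 + 6 = 8.406 + 6.692 + 6 = 21.098 cmH2O.

21.1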